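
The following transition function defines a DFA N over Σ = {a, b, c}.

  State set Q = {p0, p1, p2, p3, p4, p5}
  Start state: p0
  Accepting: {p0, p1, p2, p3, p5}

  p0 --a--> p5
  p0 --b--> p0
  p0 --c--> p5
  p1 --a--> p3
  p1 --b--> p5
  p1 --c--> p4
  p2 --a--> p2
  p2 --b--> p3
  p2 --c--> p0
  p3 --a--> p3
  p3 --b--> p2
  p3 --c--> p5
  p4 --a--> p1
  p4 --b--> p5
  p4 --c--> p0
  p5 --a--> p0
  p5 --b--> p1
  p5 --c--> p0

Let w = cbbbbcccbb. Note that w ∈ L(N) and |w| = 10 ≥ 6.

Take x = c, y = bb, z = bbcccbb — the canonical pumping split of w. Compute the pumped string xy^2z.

xy^2z = c·bb·bb·bbcccbb = cbbbbbbcccbb.
Reading y = bb takes N from p5 back to p5, so after x·y·y the machine is still in p5, and z then leads to the accepting state p0. Hence cbbbbbbcccbb ∈ L(N).

cbbbbbbcccbb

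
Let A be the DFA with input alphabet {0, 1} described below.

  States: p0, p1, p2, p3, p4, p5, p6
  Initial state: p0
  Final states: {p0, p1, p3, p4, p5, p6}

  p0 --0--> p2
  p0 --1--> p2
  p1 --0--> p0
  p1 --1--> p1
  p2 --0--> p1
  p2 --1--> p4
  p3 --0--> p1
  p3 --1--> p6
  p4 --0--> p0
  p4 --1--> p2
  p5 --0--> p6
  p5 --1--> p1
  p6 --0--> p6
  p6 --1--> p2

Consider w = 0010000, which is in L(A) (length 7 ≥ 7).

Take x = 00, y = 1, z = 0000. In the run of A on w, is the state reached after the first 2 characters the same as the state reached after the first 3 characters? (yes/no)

yes

Run of A on the first 3 characters of w = 0 0 1:
  step 0: p0  (start)
  step 1: p2  (read 0: p0→p2)
  step 2: p1  (read 0: p2→p1)
  step 3: p1  (read 1: p1→p1)

After x (step 2): p1. After xy (step 3): p1.
They match, so y = 1 drives A around a cycle from p1 back to itself; pumping y any number of times keeps A in p1 before reading z, and xyⁱz ∈ L(A) for every i ≥ 0.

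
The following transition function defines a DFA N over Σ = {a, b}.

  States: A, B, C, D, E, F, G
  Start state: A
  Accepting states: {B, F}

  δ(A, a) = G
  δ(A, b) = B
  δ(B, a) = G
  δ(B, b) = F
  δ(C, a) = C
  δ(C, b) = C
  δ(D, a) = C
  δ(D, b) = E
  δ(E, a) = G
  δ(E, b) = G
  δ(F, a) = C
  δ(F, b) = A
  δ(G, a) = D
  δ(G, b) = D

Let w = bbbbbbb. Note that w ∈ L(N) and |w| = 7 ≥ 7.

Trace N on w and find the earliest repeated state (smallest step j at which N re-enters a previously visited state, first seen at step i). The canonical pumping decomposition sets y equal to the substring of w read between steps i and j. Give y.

bbb

Run of N on w = b b b b b b b:
  step 0: A  (start)
  step 1: B  (read b: A→B)
  step 2: F  (read b: B→F)
  step 3: A  (read b: F→A)   ← first repeat (A seen earlier)
  step 4: B  (read b: A→B)
  step 5: F  (read b: B→F)
  step 6: A  (read b: F→A)
  step 7: B  (read b: A→B)

So i = 0, j = 3, giving x = w[0:0] = ε, y = w[0:3] = bbb, z = w[3:7] = bbbb.
Check: |xy| = 3 ≤ 7 and |y| = 3 ≥ 1. Reading y takes N from A back to A, so every xyⁱz is accepted.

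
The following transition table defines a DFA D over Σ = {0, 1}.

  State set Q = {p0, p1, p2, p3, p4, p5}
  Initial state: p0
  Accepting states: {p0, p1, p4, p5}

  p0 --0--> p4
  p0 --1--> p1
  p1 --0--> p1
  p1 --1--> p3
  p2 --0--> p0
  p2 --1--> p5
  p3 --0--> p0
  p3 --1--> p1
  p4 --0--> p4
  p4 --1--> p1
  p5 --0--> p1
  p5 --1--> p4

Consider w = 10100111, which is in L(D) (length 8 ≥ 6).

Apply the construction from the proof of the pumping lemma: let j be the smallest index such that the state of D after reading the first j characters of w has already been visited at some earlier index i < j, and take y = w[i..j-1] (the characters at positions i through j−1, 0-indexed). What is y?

0

State sequence: p0 -1-> p1 -0-> p1 -1-> p3 -0-> p0 -0-> p4 -1-> p1 -1-> p3 -1-> p1
First repeat at step 2: p1 was already visited.

So i = 1, j = 2, giving x = w[0:1] = 1, y = w[1:2] = 0, z = w[2:8] = 100111.
Check: |xy| = 2 ≤ 6 and |y| = 1 ≥ 1. Reading y takes D from p1 back to p1, so every xyⁱz is accepted.
With |Q| = 6, pigeonhole forces a state repeat no later than step 6; the substring read between the first and second visits to that state can be pumped.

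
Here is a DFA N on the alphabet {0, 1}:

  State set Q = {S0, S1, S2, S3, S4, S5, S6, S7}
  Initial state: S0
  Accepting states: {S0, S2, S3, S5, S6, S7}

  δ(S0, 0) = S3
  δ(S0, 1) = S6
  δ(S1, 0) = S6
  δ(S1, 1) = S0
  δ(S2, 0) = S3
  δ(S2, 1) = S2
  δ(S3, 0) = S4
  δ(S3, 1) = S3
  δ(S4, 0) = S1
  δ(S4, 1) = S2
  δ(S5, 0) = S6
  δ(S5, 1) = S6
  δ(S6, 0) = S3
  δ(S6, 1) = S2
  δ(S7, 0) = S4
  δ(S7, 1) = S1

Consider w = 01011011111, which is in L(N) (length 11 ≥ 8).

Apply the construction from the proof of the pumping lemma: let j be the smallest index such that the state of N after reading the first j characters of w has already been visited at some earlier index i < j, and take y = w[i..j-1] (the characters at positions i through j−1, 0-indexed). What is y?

Run of N on w = 0 1 0 1 1 0 1 1 1 1 1:
  step 0: S0  (start)
  step 1: S3  (read 0: S0→S3)
  step 2: S3  (read 1: S3→S3)   ← first repeat (S3 seen earlier)
  step 3: S4  (read 0: S3→S4)
  step 4: S2  (read 1: S4→S2)
  step 5: S2  (read 1: S2→S2)
  step 6: S3  (read 0: S2→S3)
  step 7: S3  (read 1: S3→S3)
  step 8: S3  (read 1: S3→S3)
  step 9: S3  (read 1: S3→S3)
  step 10: S3  (read 1: S3→S3)
  step 11: S3  (read 1: S3→S3)

So i = 1, j = 2, giving x = w[0:1] = 0, y = w[1:2] = 1, z = w[2:11] = 011011111.
Check: |xy| = 2 ≤ 8 and |y| = 1 ≥ 1. Reading y takes N from S3 back to S3, so every xyⁱz is accepted.
The DFA has 8 states, so the proof of the pumping lemma guarantees a repeated state among the first 8+1 visited; the segment between the two visits is the pumpable y.

1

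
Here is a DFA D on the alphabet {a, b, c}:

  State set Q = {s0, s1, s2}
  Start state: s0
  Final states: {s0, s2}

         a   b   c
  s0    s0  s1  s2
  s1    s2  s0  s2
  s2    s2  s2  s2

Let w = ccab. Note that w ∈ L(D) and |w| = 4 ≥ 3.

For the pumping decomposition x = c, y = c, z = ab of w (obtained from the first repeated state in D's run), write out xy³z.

ccccab

xy^3z = c·c·c·c·ab = ccccab.
Reading y = c takes D from s2 back to s2, so after x·y·y·y the machine is still in s2, and z then leads to the accepting state s2. Hence ccccab ∈ L(D).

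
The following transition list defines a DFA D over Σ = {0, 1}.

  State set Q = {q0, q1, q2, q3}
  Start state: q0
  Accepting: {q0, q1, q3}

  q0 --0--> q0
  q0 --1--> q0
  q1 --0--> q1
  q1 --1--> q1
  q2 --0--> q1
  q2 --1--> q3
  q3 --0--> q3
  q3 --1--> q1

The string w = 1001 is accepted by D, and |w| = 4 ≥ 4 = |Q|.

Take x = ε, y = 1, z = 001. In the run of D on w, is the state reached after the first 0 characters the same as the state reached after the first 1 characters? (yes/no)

Run of D on the first 1 characters of w = 1:
  step 0: q0  (start)
  step 1: q0  (read 1: q0→q0)

After x (step 0): q0. After xy (step 1): q0.
They match, so y = 1 drives D around a cycle from q0 back to itself; pumping y any number of times keeps D in q0 before reading z, and xyⁱz ∈ L(D) for every i ≥ 0.

yes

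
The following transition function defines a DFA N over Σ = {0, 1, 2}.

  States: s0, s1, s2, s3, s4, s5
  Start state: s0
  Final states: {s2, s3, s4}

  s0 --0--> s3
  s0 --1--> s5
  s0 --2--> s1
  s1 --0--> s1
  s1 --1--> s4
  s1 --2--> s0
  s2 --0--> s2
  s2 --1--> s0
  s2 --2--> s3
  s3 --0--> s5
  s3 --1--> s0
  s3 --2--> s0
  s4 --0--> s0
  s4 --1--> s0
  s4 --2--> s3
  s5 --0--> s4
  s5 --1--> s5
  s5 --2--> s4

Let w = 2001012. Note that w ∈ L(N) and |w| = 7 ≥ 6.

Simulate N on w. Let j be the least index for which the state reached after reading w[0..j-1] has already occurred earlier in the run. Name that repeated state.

Run of N on w = 2 0 0 1 0 1 2:
  step 0: s0  (start)
  step 1: s1  (read 2: s0→s1)
  step 2: s1  (read 0: s1→s1)   ← first repeat (s1 seen earlier)
  step 3: s1  (read 0: s1→s1)
  step 4: s4  (read 1: s1→s4)
  step 5: s0  (read 0: s4→s0)
  step 6: s5  (read 1: s0→s5)
  step 7: s4  (read 2: s5→s4)

The earliest repeat is at step j = 2: N is in s1, which it already visited at step i = 1.

s1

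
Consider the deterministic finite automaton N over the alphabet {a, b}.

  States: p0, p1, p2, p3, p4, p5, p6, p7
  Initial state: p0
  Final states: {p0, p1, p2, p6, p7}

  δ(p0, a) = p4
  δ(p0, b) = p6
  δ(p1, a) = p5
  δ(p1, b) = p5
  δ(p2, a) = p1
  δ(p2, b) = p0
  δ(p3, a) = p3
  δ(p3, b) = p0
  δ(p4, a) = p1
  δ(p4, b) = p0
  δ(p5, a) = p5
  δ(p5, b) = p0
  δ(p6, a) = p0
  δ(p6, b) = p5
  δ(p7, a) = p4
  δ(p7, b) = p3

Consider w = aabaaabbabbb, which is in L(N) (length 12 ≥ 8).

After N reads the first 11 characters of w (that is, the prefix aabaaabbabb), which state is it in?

p5

Run of N on the first 11 characters of w = a a b a a a b b a b b:
  step 0: p0  (start)
  step 1: p4  (read a: p0→p4)
  step 2: p1  (read a: p4→p1)
  step 3: p5  (read b: p1→p5)
  step 4: p5  (read a: p5→p5)
  step 5: p5  (read a: p5→p5)
  step 6: p5  (read a: p5→p5)
  step 7: p0  (read b: p5→p0)
  step 8: p6  (read b: p0→p6)
  step 9: p0  (read a: p6→p0)
  step 10: p6  (read b: p0→p6)
  step 11: p5  (read b: p6→p5)

After reading 11 characters, N is in state p5.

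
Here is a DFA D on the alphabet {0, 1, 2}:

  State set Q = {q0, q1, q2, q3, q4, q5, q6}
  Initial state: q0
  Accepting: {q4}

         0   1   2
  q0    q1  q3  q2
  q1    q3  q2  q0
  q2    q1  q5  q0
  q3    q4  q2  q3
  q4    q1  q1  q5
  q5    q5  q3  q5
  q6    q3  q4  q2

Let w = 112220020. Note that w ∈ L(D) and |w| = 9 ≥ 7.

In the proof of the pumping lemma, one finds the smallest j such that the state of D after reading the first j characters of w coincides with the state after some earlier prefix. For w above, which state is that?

q0

State sequence: q0 -1-> q3 -1-> q2 -2-> q0 -2-> q2 -2-> q0 -0-> q1 -0-> q3 -2-> q3 -0-> q4
First repeat at step 3: q0 was already visited.

The earliest repeat is at step j = 3: D is in q0, which it already visited at step i = 0.
With |Q| = 7, pigeonhole forces a state repeat no later than step 7; the substring read between the first and second visits to that state can be pumped.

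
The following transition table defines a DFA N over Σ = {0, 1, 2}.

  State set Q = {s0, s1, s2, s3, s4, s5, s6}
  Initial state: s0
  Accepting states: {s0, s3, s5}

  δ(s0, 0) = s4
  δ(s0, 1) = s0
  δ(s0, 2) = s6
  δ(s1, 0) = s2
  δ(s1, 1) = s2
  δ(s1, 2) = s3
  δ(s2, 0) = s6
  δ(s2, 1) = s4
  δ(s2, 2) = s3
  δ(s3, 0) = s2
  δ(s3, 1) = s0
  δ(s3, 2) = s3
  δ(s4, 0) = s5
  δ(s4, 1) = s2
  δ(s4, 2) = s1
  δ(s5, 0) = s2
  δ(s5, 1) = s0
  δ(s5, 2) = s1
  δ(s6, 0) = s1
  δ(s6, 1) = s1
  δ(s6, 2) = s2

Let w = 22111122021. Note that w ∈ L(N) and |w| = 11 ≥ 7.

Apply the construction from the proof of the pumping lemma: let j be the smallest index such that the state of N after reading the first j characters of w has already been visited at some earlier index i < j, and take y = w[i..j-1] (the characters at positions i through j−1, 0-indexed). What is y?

Run of N on w = 2 2 1 1 1 1 2 2 0 2 1:
  step 0: s0  (start)
  step 1: s6  (read 2: s0→s6)
  step 2: s2  (read 2: s6→s2)
  step 3: s4  (read 1: s2→s4)
  step 4: s2  (read 1: s4→s2)   ← first repeat (s2 seen earlier)
  step 5: s4  (read 1: s2→s4)
  step 6: s2  (read 1: s4→s2)
  step 7: s3  (read 2: s2→s3)
  step 8: s3  (read 2: s3→s3)
  step 9: s2  (read 0: s3→s2)
  step 10: s3  (read 2: s2→s3)
  step 11: s0  (read 1: s3→s0)

So i = 2, j = 4, giving x = w[0:2] = 22, y = w[2:4] = 11, z = w[4:11] = 1122021.
Check: |xy| = 4 ≤ 7 and |y| = 2 ≥ 1. Reading y takes N from s2 back to s2, so every xyⁱz is accepted.
Since N has 7 states, any run of length ≥ 7 visits 7+1 states, so by pigeonhole some state repeats within the first 7 steps — that repeat gives the pumpable loop.

11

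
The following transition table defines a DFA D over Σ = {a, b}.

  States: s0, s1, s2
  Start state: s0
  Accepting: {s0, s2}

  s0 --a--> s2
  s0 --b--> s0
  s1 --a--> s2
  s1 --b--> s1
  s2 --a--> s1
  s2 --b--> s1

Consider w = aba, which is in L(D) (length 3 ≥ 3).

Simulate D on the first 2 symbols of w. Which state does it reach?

s1

Run of D on the first 2 characters of w = a b:
  step 0: s0  (start)
  step 1: s2  (read a: s0→s2)
  step 2: s1  (read b: s2→s1)

After reading 2 characters, D is in state s1.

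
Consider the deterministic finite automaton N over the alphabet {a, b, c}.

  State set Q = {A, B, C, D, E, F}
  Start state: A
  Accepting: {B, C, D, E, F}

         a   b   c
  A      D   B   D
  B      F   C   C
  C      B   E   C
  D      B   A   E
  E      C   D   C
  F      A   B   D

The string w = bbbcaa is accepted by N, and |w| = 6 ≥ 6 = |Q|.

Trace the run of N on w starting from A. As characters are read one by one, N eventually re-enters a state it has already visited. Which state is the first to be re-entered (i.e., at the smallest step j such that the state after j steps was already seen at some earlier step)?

Run of N on w = b b b c a a:
  step 0: A  (start)
  step 1: B  (read b: A→B)
  step 2: C  (read b: B→C)
  step 3: E  (read b: C→E)
  step 4: C  (read c: E→C)   ← first repeat (C seen earlier)
  step 5: B  (read a: C→B)
  step 6: F  (read a: B→F)

The earliest repeat is at step j = 4: N is in C, which it already visited at step i = 2.
Since N has 6 states, any run of length ≥ 6 visits 6+1 states, so by pigeonhole some state repeats within the first 6 steps — that repeat gives the pumpable loop.

C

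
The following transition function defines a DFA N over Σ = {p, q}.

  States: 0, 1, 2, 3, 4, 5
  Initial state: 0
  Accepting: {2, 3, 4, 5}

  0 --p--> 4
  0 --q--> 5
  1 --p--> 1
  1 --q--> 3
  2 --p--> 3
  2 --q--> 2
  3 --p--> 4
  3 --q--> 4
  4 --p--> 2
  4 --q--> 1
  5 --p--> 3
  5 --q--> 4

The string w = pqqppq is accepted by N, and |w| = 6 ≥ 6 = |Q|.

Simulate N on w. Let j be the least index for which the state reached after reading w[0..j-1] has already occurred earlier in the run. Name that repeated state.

State sequence: 0 -p-> 4 -q-> 1 -q-> 3 -p-> 4 -p-> 2 -q-> 2
First repeat at step 4: 4 was already visited.

The earliest repeat is at step j = 4: N is in 4, which it already visited at step i = 1.
Pumping length from the standard proof: p = 6 (the number of states). The repeated state found above gives |xy| = j ≤ 6 and |y| = j − i ≥ 1.

4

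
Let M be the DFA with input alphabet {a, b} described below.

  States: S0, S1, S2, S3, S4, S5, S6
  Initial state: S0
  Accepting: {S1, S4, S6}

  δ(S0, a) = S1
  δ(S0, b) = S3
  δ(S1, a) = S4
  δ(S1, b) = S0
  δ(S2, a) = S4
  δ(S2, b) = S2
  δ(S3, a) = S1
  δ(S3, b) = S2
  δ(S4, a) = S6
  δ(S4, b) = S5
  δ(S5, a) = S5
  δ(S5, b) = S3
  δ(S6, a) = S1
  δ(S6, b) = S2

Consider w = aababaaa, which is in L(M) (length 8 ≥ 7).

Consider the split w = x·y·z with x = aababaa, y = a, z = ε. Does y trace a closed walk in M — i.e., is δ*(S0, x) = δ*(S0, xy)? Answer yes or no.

no

Run of M on the first 8 characters of w = a a b a b a a a:
  step 0: S0  (start)
  step 1: S1  (read a: S0→S1)
  step 2: S4  (read a: S1→S4)
  step 3: S5  (read b: S4→S5)
  step 4: S5  (read a: S5→S5)
  step 5: S3  (read b: S5→S3)
  step 6: S1  (read a: S3→S1)
  step 7: S4  (read a: S1→S4)
  step 8: S6  (read a: S4→S6)

After x (step 7): S4. After xy (step 8): S6.
They differ (S4 ≠ S6), so y is not a cycle from the state after x; this split is not the one the pumping-lemma construction produces, and pumping y need not keep the string in L(M).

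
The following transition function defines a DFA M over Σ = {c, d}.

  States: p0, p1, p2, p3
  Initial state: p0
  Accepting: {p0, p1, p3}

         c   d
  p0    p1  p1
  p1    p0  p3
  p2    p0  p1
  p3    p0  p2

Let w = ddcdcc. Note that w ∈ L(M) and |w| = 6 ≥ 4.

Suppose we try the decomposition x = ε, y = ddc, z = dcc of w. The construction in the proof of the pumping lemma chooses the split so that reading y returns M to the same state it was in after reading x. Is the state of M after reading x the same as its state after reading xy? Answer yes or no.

State sequence: p0 -d-> p1 -d-> p3 -c-> p0

After x (step 0): p0. After xy (step 3): p0.
They match, so y = ddc drives M around a cycle from p0 back to itself; pumping y any number of times keeps M in p0 before reading z, and xyⁱz ∈ L(M) for every i ≥ 0.

yes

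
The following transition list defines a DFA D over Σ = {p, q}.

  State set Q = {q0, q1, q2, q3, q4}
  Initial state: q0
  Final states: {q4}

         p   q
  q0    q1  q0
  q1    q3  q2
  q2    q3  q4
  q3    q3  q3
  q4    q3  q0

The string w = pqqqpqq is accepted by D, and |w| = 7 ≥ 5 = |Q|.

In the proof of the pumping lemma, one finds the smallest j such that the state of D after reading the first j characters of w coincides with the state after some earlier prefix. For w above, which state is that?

q0

State sequence: q0 -p-> q1 -q-> q2 -q-> q4 -q-> q0 -p-> q1 -q-> q2 -q-> q4
First repeat at step 4: q0 was already visited.

The earliest repeat is at step j = 4: D is in q0, which it already visited at step i = 0.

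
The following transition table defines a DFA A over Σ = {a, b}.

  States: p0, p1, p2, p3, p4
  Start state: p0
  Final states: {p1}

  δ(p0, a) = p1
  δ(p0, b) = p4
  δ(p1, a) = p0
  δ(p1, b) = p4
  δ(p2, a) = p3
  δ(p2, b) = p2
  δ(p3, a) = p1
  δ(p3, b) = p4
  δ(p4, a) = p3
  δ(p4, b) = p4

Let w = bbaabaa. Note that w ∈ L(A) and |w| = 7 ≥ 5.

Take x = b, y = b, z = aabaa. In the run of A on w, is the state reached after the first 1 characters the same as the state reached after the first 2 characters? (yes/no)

yes

State sequence: p0 -b-> p4 -b-> p4

After x (step 1): p4. After xy (step 2): p4.
They match, so y = b drives A around a cycle from p4 back to itself; pumping y any number of times keeps A in p4 before reading z, and xyⁱz ∈ L(A) for every i ≥ 0.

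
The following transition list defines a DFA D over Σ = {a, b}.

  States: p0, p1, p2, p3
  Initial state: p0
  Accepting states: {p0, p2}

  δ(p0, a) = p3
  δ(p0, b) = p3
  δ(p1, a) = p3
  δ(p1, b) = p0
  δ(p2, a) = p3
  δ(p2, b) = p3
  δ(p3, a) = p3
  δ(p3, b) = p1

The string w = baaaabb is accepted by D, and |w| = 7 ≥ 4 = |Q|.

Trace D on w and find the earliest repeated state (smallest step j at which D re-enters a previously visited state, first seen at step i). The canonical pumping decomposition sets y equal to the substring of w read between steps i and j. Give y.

Run of D on w = b a a a a b b:
  step 0: p0  (start)
  step 1: p3  (read b: p0→p3)
  step 2: p3  (read a: p3→p3)   ← first repeat (p3 seen earlier)
  step 3: p3  (read a: p3→p3)
  step 4: p3  (read a: p3→p3)
  step 5: p3  (read a: p3→p3)
  step 6: p1  (read b: p3→p1)
  step 7: p0  (read b: p1→p0)

So i = 1, j = 2, giving x = w[0:1] = b, y = w[1:2] = a, z = w[2:7] = aaabb.
Check: |xy| = 2 ≤ 4 and |y| = 1 ≥ 1. Reading y takes D from p3 back to p3, so every xyⁱz is accepted.

a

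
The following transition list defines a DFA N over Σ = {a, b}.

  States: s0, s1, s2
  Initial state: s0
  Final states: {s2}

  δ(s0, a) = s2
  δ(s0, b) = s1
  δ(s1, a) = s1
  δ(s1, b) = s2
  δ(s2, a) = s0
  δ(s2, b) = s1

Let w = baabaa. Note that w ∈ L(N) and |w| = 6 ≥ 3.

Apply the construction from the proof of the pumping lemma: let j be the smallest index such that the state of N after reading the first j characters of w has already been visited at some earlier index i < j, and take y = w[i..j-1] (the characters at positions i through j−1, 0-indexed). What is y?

a

Run of N on w = b a a b a a:
  step 0: s0  (start)
  step 1: s1  (read b: s0→s1)
  step 2: s1  (read a: s1→s1)   ← first repeat (s1 seen earlier)
  step 3: s1  (read a: s1→s1)
  step 4: s2  (read b: s1→s2)
  step 5: s0  (read a: s2→s0)
  step 6: s2  (read a: s0→s2)

So i = 1, j = 2, giving x = w[0:1] = b, y = w[1:2] = a, z = w[2:6] = abaa.
Check: |xy| = 2 ≤ 3 and |y| = 1 ≥ 1. Reading y takes N from s1 back to s1, so every xyⁱz is accepted.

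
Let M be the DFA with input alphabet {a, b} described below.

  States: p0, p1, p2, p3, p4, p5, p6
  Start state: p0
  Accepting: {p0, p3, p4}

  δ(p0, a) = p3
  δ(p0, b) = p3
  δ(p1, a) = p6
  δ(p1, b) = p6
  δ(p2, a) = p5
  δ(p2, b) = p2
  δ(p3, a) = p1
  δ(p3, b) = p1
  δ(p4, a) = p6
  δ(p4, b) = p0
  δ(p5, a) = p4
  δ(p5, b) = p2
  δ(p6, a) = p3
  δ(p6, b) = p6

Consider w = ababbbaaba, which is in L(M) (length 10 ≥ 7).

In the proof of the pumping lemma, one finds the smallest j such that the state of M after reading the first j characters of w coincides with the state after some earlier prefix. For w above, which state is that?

p6

Run of M on w = a b a b b b a a b a:
  step 0: p0  (start)
  step 1: p3  (read a: p0→p3)
  step 2: p1  (read b: p3→p1)
  step 3: p6  (read a: p1→p6)
  step 4: p6  (read b: p6→p6)   ← first repeat (p6 seen earlier)
  step 5: p6  (read b: p6→p6)
  step 6: p6  (read b: p6→p6)
  step 7: p3  (read a: p6→p3)
  step 8: p1  (read a: p3→p1)
  step 9: p6  (read b: p1→p6)
  step 10: p3  (read a: p6→p3)

The earliest repeat is at step j = 4: M is in p6, which it already visited at step i = 3.
Pumping length from the standard proof: p = 7 (the number of states). The repeated state found above gives |xy| = j ≤ 7 and |y| = j − i ≥ 1.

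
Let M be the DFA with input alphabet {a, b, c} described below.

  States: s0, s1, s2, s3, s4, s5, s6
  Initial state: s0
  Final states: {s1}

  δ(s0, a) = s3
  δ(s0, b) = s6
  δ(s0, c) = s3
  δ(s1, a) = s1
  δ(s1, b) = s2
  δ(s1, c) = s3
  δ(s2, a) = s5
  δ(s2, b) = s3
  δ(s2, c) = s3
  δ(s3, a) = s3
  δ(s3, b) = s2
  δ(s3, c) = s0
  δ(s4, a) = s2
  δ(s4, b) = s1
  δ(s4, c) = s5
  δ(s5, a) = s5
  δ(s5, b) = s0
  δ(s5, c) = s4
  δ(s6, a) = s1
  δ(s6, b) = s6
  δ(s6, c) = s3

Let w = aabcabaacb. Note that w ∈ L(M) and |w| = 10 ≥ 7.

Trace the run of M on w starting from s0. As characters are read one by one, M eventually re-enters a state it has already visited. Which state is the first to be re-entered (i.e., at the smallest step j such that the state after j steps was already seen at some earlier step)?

Run of M on w = a a b c a b a a c b:
  step 0: s0  (start)
  step 1: s3  (read a: s0→s3)
  step 2: s3  (read a: s3→s3)   ← first repeat (s3 seen earlier)
  step 3: s2  (read b: s3→s2)
  step 4: s3  (read c: s2→s3)
  step 5: s3  (read a: s3→s3)
  step 6: s2  (read b: s3→s2)
  step 7: s5  (read a: s2→s5)
  step 8: s5  (read a: s5→s5)
  step 9: s4  (read c: s5→s4)
  step 10: s1  (read b: s4→s1)

The earliest repeat is at step j = 2: M is in s3, which it already visited at step i = 1.
Since M has 7 states, any run of length ≥ 7 visits 7+1 states, so by pigeonhole some state repeats within the first 7 steps — that repeat gives the pumpable loop.

s3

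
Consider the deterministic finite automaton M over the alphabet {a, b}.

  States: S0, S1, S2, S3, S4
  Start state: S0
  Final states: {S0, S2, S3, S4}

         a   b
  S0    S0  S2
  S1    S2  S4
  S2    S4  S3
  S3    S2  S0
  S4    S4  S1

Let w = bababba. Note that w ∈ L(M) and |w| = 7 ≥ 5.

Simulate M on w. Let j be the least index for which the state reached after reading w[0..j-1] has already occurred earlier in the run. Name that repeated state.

S2

Run of M on w = b a b a b b a:
  step 0: S0  (start)
  step 1: S2  (read b: S0→S2)
  step 2: S4  (read a: S2→S4)
  step 3: S1  (read b: S4→S1)
  step 4: S2  (read a: S1→S2)   ← first repeat (S2 seen earlier)
  step 5: S3  (read b: S2→S3)
  step 6: S0  (read b: S3→S0)
  step 7: S0  (read a: S0→S0)

The earliest repeat is at step j = 4: M is in S2, which it already visited at step i = 1.
The DFA has 5 states, so the proof of the pumping lemma guarantees a repeated state among the first 5+1 visited; the segment between the two visits is the pumpable y.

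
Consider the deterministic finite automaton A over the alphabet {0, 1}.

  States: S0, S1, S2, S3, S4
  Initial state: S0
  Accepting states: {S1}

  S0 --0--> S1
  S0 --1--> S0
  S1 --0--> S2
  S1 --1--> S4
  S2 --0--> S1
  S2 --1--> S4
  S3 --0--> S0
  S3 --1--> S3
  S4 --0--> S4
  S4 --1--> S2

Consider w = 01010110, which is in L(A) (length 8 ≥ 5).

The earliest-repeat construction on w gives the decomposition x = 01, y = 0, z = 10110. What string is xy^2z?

010010110

xy^2z = 01·0·0·10110 = 010010110.
Reading y = 0 takes A from S4 back to S4, so after x·y·y the machine is still in S4, and z then leads to the accepting state S1. Hence 010010110 ∈ L(A).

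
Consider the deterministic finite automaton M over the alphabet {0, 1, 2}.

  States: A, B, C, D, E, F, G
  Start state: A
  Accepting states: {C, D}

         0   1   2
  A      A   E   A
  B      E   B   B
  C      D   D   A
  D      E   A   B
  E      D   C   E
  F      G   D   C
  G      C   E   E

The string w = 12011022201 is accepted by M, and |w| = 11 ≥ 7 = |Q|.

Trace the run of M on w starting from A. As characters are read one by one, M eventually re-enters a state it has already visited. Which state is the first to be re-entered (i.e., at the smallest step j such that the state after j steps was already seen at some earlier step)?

E

Run of M on w = 1 2 0 1 1 0 2 2 2 0 1:
  step 0: A  (start)
  step 1: E  (read 1: A→E)
  step 2: E  (read 2: E→E)   ← first repeat (E seen earlier)
  step 3: D  (read 0: E→D)
  step 4: A  (read 1: D→A)
  step 5: E  (read 1: A→E)
  step 6: D  (read 0: E→D)
  step 7: B  (read 2: D→B)
  step 8: B  (read 2: B→B)
  step 9: B  (read 2: B→B)
  step 10: E  (read 0: B→E)
  step 11: C  (read 1: E→C)

The earliest repeat is at step j = 2: M is in E, which it already visited at step i = 1.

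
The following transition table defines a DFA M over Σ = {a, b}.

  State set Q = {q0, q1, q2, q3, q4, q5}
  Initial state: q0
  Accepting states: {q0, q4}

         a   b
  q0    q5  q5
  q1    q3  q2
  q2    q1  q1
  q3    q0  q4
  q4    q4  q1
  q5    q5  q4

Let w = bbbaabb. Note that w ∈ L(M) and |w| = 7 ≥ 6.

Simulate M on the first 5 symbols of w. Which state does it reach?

q0

State sequence: q0 -b-> q5 -b-> q4 -b-> q1 -a-> q3 -a-> q0

After reading 5 characters, M is in state q0.
(This kind of state-tracing is the core of the pumping-lemma construction: with 6 states, pigeonhole forces a repeat within the first 6 steps.)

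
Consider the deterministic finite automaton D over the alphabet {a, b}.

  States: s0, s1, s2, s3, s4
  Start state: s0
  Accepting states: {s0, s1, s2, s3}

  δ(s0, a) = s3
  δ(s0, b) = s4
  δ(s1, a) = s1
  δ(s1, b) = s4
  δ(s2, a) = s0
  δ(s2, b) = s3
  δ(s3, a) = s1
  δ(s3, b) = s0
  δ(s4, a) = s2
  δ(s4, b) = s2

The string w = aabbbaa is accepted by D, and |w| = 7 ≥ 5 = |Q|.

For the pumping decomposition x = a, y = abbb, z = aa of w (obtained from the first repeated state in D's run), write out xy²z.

xy^2z = a·abbb·abbb·aa = aabbbabbbaa.
Reading y = abbb takes D from s3 back to s3, so after x·y·y the machine is still in s3, and z then leads to the accepting state s1. Hence aabbbabbbaa ∈ L(D).

aabbbabbbaa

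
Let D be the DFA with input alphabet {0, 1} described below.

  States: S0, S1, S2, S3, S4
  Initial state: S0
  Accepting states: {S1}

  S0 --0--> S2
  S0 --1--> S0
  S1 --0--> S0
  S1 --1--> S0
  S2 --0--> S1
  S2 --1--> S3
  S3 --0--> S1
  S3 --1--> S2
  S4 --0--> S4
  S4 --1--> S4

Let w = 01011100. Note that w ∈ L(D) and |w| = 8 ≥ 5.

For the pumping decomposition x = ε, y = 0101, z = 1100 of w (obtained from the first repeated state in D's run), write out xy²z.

xy^2z = ε·0101·0101·1100 = 010101011100.
Reading y = 0101 takes D from S0 back to S0, so after x·y·y the machine is still in S0, and z then leads to the accepting state S1. Hence 010101011100 ∈ L(D).

010101011100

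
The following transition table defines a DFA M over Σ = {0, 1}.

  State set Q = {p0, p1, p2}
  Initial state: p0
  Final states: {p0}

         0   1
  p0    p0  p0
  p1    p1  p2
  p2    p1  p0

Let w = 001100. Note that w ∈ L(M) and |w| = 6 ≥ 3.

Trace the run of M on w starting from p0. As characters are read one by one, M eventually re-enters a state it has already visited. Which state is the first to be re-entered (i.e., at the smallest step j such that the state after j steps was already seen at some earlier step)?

State sequence: p0 -0-> p0 -0-> p0 -1-> p0 -1-> p0 -0-> p0 -0-> p0
First repeat at step 1: p0 was already visited.

The earliest repeat is at step j = 1: M is in p0, which it already visited at step i = 0.

p0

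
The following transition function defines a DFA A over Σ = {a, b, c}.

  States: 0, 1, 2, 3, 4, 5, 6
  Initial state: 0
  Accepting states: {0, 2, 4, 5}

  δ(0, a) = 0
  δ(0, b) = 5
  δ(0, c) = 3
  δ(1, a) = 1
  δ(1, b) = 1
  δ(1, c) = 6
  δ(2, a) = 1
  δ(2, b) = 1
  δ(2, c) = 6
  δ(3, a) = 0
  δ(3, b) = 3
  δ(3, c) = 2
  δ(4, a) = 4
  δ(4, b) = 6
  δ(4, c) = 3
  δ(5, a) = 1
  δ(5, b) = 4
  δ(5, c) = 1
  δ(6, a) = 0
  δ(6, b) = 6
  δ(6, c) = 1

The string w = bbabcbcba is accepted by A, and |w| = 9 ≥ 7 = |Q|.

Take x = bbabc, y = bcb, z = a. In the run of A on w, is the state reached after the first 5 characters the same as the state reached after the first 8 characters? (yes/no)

Run of A on the first 8 characters of w = b b a b c b c b:
  step 0: 0  (start)
  step 1: 5  (read b: 0→5)
  step 2: 4  (read b: 5→4)
  step 3: 4  (read a: 4→4)
  step 4: 6  (read b: 4→6)
  step 5: 1  (read c: 6→1)
  step 6: 1  (read b: 1→1)
  step 7: 6  (read c: 1→6)
  step 8: 6  (read b: 6→6)

After x (step 5): 1. After xy (step 8): 6.
They differ (1 ≠ 6), so y is not a cycle from the state after x; this split is not the one the pumping-lemma construction produces, and pumping y need not keep the string in L(A).

no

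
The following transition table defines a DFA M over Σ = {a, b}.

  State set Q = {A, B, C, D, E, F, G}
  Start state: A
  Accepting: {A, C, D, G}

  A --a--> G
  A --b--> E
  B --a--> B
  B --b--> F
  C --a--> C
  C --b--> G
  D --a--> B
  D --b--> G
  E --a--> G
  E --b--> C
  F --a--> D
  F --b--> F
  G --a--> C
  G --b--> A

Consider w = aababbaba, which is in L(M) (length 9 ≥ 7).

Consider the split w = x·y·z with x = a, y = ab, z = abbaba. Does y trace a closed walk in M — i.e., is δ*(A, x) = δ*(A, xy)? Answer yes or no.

Run of M on the first 3 characters of w = a a b:
  step 0: A  (start)
  step 1: G  (read a: A→G)
  step 2: C  (read a: G→C)
  step 3: G  (read b: C→G)

After x (step 1): G. After xy (step 3): G.
They match, so y = ab drives M around a cycle from G back to itself; pumping y any number of times keeps M in G before reading z, and xyⁱz ∈ L(M) for every i ≥ 0.

yes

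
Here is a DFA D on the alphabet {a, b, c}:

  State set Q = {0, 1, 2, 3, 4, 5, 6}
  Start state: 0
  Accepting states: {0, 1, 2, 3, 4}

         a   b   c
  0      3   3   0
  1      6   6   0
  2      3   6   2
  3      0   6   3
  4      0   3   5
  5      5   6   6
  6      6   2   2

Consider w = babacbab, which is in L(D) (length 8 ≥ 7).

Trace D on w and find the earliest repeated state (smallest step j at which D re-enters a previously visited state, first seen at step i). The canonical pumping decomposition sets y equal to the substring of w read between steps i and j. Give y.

ba

Run of D on w = b a b a c b a b:
  step 0: 0  (start)
  step 1: 3  (read b: 0→3)
  step 2: 0  (read a: 3→0)   ← first repeat (0 seen earlier)
  step 3: 3  (read b: 0→3)
  step 4: 0  (read a: 3→0)
  step 5: 0  (read c: 0→0)
  step 6: 3  (read b: 0→3)
  step 7: 0  (read a: 3→0)
  step 8: 3  (read b: 0→3)

So i = 0, j = 2, giving x = w[0:0] = ε, y = w[0:2] = ba, z = w[2:8] = bacbab.
Check: |xy| = 2 ≤ 7 and |y| = 2 ≥ 1. Reading y takes D from 0 back to 0, so every xyⁱz is accepted.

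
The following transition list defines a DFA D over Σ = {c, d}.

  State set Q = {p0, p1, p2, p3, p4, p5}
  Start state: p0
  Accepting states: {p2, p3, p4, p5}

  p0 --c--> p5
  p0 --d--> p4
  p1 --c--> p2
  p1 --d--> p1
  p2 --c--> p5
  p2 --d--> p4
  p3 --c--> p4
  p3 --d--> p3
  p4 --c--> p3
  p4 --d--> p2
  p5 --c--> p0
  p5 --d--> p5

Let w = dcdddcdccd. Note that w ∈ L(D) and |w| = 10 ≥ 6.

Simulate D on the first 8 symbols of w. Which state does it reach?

p5

Run of D on the first 8 characters of w = d c d d d c d c:
  step 0: p0  (start)
  step 1: p4  (read d: p0→p4)
  step 2: p3  (read c: p4→p3)
  step 3: p3  (read d: p3→p3)
  step 4: p3  (read d: p3→p3)
  step 5: p3  (read d: p3→p3)
  step 6: p4  (read c: p3→p4)
  step 7: p2  (read d: p4→p2)
  step 8: p5  (read c: p2→p5)

After reading 8 characters, D is in state p5.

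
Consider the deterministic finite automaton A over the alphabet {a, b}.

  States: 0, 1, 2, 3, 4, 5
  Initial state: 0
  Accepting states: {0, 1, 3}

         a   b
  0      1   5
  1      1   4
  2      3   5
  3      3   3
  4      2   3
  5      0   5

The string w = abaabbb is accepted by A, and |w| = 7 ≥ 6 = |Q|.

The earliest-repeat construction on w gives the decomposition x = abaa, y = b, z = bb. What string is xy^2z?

xy^2z = abaa·b·b·bb = abaabbbb.
Reading y = b takes A from 3 back to 3, so after x·y·y the machine is still in 3, and z then leads to the accepting state 3. Hence abaabbbb ∈ L(A).

abaabbbb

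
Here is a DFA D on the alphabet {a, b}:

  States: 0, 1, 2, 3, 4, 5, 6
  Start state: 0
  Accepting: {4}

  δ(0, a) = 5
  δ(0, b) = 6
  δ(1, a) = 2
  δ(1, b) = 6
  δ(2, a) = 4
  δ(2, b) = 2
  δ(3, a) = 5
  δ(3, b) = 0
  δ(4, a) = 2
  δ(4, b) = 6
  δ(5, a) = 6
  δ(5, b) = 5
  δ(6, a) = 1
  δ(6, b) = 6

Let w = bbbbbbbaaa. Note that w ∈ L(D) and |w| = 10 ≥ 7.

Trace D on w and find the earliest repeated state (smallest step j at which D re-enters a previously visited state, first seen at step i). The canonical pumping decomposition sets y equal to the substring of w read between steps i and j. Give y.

State sequence: 0 -b-> 6 -b-> 6 -b-> 6 -b-> 6 -b-> 6 -b-> 6 -b-> 6 -a-> 1 -a-> 2 -a-> 4
First repeat at step 2: 6 was already visited.

So i = 1, j = 2, giving x = w[0:1] = b, y = w[1:2] = b, z = w[2:10] = bbbbbaaa.
Check: |xy| = 2 ≤ 7 and |y| = 1 ≥ 1. Reading y takes D from 6 back to 6, so every xyⁱz is accepted.
Pumping length from the standard proof: p = 7 (the number of states). The repeated state found above gives |xy| = j ≤ 7 and |y| = j − i ≥ 1.

b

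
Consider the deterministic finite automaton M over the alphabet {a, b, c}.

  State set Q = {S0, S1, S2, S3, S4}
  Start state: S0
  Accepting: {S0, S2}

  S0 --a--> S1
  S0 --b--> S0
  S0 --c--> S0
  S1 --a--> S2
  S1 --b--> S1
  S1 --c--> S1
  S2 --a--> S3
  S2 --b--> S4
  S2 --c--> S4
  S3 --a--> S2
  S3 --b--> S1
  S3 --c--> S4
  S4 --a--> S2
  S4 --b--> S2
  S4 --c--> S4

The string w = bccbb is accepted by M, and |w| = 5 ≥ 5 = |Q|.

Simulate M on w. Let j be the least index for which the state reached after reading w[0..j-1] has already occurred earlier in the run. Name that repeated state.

S0

State sequence: S0 -b-> S0 -c-> S0 -c-> S0 -b-> S0 -b-> S0
First repeat at step 1: S0 was already visited.

The earliest repeat is at step j = 1: M is in S0, which it already visited at step i = 0.
With |Q| = 5, pigeonhole forces a state repeat no later than step 5; the substring read between the first and second visits to that state can be pumped.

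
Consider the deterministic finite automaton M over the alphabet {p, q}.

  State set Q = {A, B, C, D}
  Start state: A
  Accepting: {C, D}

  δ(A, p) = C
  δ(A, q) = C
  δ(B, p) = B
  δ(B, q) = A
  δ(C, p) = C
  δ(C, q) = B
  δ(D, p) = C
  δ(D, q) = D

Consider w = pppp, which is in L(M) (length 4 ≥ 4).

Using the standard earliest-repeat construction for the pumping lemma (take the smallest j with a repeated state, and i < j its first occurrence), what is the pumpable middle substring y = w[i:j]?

p

State sequence: A -p-> C -p-> C -p-> C -p-> C
First repeat at step 2: C was already visited.

So i = 1, j = 2, giving x = w[0:1] = p, y = w[1:2] = p, z = w[2:4] = pp.
Check: |xy| = 2 ≤ 4 and |y| = 1 ≥ 1. Reading y takes M from C back to C, so every xyⁱz is accepted.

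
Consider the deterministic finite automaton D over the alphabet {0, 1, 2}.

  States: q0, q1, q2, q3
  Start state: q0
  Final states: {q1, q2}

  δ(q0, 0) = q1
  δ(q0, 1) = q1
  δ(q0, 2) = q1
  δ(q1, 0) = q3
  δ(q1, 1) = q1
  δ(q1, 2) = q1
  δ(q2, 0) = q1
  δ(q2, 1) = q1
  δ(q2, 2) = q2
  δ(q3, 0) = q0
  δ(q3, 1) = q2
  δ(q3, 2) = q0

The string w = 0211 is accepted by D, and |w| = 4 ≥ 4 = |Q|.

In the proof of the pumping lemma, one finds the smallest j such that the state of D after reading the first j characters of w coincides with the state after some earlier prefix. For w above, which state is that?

q1

Run of D on w = 0 2 1 1:
  step 0: q0  (start)
  step 1: q1  (read 0: q0→q1)
  step 2: q1  (read 2: q1→q1)   ← first repeat (q1 seen earlier)
  step 3: q1  (read 1: q1→q1)
  step 4: q1  (read 1: q1→q1)

The earliest repeat is at step j = 2: D is in q1, which it already visited at step i = 1.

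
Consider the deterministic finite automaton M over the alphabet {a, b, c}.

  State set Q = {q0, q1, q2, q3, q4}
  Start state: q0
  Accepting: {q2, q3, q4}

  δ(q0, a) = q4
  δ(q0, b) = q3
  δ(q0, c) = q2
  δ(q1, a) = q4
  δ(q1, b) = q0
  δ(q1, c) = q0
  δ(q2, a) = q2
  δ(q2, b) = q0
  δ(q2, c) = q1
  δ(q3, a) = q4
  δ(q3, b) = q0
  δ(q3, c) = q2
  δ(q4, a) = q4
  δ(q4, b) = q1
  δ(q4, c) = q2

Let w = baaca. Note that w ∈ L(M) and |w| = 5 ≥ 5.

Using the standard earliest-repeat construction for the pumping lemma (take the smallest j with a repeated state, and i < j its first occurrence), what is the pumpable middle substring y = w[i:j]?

a

Run of M on w = b a a c a:
  step 0: q0  (start)
  step 1: q3  (read b: q0→q3)
  step 2: q4  (read a: q3→q4)
  step 3: q4  (read a: q4→q4)   ← first repeat (q4 seen earlier)
  step 4: q2  (read c: q4→q2)
  step 5: q2  (read a: q2→q2)

So i = 2, j = 3, giving x = w[0:2] = ba, y = w[2:3] = a, z = w[3:5] = ca.
Check: |xy| = 3 ≤ 5 and |y| = 1 ≥ 1. Reading y takes M from q4 back to q4, so every xyⁱz is accepted.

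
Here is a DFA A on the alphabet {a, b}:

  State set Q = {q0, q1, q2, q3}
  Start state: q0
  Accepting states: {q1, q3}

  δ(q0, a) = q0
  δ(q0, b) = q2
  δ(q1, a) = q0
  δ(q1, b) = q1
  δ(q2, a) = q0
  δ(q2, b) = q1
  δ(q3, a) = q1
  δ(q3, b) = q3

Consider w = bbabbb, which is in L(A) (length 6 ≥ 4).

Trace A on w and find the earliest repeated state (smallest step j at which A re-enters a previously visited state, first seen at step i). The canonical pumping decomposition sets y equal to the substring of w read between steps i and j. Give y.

bba

State sequence: q0 -b-> q2 -b-> q1 -a-> q0 -b-> q2 -b-> q1 -b-> q1
First repeat at step 3: q0 was already visited.

So i = 0, j = 3, giving x = w[0:0] = ε, y = w[0:3] = bba, z = w[3:6] = bbb.
Check: |xy| = 3 ≤ 4 and |y| = 3 ≥ 1. Reading y takes A from q0 back to q0, so every xyⁱz is accepted.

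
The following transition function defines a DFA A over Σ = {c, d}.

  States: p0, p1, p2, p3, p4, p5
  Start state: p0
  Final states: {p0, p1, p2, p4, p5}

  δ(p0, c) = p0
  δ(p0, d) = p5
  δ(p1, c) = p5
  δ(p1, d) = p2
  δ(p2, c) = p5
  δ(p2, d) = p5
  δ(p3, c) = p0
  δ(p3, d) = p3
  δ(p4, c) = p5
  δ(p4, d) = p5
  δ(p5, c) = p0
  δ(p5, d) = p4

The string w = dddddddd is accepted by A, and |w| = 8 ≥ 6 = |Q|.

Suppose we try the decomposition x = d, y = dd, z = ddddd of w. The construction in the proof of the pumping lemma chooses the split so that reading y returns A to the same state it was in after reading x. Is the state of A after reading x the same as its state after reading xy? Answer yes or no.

State sequence: p0 -d-> p5 -d-> p4 -d-> p5

After x (step 1): p5. After xy (step 3): p5.
They match, so y = dd drives A around a cycle from p5 back to itself; pumping y any number of times keeps A in p5 before reading z, and xyⁱz ∈ L(A) for every i ≥ 0.

yes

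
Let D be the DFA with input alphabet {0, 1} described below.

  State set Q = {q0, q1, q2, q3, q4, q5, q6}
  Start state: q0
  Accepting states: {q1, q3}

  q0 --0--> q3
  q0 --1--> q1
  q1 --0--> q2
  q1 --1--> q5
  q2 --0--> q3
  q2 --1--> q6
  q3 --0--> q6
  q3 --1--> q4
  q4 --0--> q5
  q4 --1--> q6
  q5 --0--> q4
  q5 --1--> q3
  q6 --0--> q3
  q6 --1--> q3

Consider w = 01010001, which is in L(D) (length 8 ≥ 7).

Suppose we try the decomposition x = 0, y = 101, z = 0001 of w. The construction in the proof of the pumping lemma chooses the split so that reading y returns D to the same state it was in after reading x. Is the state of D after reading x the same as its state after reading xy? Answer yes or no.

yes

Run of D on the first 4 characters of w = 0 1 0 1:
  step 0: q0  (start)
  step 1: q3  (read 0: q0→q3)
  step 2: q4  (read 1: q3→q4)
  step 3: q5  (read 0: q4→q5)
  step 4: q3  (read 1: q5→q3)

After x (step 1): q3. After xy (step 4): q3.
They match, so y = 101 drives D around a cycle from q3 back to itself; pumping y any number of times keeps D in q3 before reading z, and xyⁱz ∈ L(D) for every i ≥ 0.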